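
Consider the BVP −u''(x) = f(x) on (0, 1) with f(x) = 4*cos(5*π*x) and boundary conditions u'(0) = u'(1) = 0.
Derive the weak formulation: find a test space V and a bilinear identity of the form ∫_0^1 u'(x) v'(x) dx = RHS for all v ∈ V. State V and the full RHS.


V = H^1(0, 1) (no boundary constraint on v; u is determined up to an additive constant); weak form: ∫_0^1 u'v' dx = ∫_0^1 (4*cos(5*π*x)) v dx for all v ∈ V.

Multiply both sides by a test function v and integrate from 0 to 1:
  ∫_0^1 −u''(x) v(x) dx = ∫_0^1 f(x) v(x) dx.
Integrate the LHS by parts once:
  ∫_0^1 −u'' v dx = −[u'(x) v(x)]_0^1 + ∫_0^1 u'(x) v'(x) dx.
Thus ∫_0^1 u'(x) v'(x) dx = ∫_0^1 f(x) v(x) dx + [u'(x) v(x)]_0^1.
Choose V so that boundary terms are either known or forced to vanish.
u has homogeneous Neumann: u'(0) = u'(1) = 0. So [u' v]_0^1 = 0·v(1) − 0·v(0) = 0 for any v; take V = H^1(0, 1).
Weak formulation: find u (satisfying any essential BC) such that ∫_0^1 u'(x) v'(x) dx = ∫_0^1 f v dx for all v ∈ V (homogeneous Neumann, so boundary terms vanish).
Substituting f(x) = 4*cos(5*π*x), the right-hand side is ∫_0^1 (4*cos(5*π*x)) v dx.
Compatibility check (pure Neumann): taking v ≡ 1 ∈ V gives 0 = ∫_0^1 f dx + (0) − (0), i.e. ∫_0^1 f dx must equal u'(0) − u'(1) = 0. Indeed ∫_0^1 (4*cos(5*π*x)) dx = 0, so the data are compatible. The solution is then unique only up to an additive constant (fix it e.g. by requiring ∫_0^1 u dx = 0).


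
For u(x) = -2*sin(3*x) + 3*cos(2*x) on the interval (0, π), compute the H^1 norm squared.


||u||_{H^1(0,π)}^2 = -72 + 85*π/2

u'(x) = -6*sin(2*x) - 6*cos(3*x).
Expand u² and (u')² and integrate term by term on (0, π), using: for integers n ≥ 1, ∫_0^π sin²(nx) dx = ∫_0^π cos²(nx) dx = π/2; for n ≠ n', ∫_0^π sin(nx)sin(n'x) dx = ∫_0^π cos(nx)cos(n'x) dx = 0; and by product-to-sum, ∫_0^π sin(nx)cos(n'x) dx = ½∫_0^π [sin((n+n')x) + sin((n−n')x)] dx, which is 0 when n+n' is even and 2n/(n²−n'²) when n+n' is odd (it need not vanish on (0, π)).
  u² squared terms: (-2)²·∫sin(3x)² dx = 4·π/2 = 2*π;  (3)²·∫cos(2x)² dx = 9·π/2 = 9*π/2.
  u² cross terms: 2·(-2)·(3)·∫sin(3x)·cos(2x) dx = -12·(6/5) = -72/5.
  So ∫_0^π u² dx = 2*π + 9*π/2 − 72/5 = -72/5 + 13*π/2.
  (u')² squared terms: (-6)²·∫cos(3x)² dx = 36·π/2 = 18*π;  (-6)²·∫sin(2x)² dx = 36·π/2 = 18*π.
  (u')² cross terms: 2·(-6)·(-6)·∫cos(3x)·sin(2x) dx = 72·(-4/5) = -288/5.
  So ∫_0^π (u')² dx = 18*π + 18*π − 288/5 = -288/5 + 36*π.
||u||_{H^1}^2 = (-72/5 + 13*π/2) + (-288/5 + 36*π) = -72 + 85*π/2.


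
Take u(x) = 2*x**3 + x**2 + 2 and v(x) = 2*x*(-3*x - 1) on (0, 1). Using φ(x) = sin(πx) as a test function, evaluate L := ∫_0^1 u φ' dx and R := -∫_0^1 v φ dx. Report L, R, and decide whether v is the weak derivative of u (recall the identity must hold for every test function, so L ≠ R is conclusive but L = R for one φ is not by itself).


LHS = -8/π + 24/π^3, RHS = -24/π^3 + 8/π. No, v is not the weak derivative of u.

u(x) = 2*x**3 + x**2 + 2, classical derivative u'(x) = 6*x**2 + 2*x.
φ(x) = sin(πx), so φ'(x) = π*cos(π*x).
Note φ(0) = φ(1) = 0, so the boundary term u·φ vanishes.
LHS = ∫_0^1 u(x) φ'(x) dx = ∫_0^1 (2*π*x^3*cos(π*x) + π*x^2*cos(π*x) + 2*π*cos(π*x)) dx. Term by term:
  ∫_0^1 2*π*cos(π*x) dx = 0;  ∫_0^1 π*x^2*cos(π*x) dx = -2/π;  ∫_0^1 2*π*x^3*cos(π*x) dx = -6/π + 24/π^3.
Sum: 0 − 2/π + -6/π + 24/π^3 = -8/π + 24/π^3.
So LHS = -8/π + 24/π^3.
∫_0^1 v(x) φ(x) dx = ∫_0^1 (-6*x^2*sin(π*x) - 2*x*sin(π*x)) dx. Term by term:
  ∫_0^1 -6*x^2*sin(π*x) dx = -6/π + 24/π^3;  ∫_0^1 -2*x*sin(π*x) dx = -2/π.
Sum: -6/π + 24/π^3 − 2/π = -8/π + 24/π^3.
So RHS = -∫_0^1 v(x) φ(x) dx = -24/π^3 + 8/π.
LHS − RHS = -16/π + 48/π^3 ≠ 0, so the identity fails.
(For a valid weak derivative the identity must hold for EVERY test function, in particular this one. The failure shows v is NOT the weak derivative of u.)
Correct weak derivative would be u'(x) = 6*x**2 + 2*x.


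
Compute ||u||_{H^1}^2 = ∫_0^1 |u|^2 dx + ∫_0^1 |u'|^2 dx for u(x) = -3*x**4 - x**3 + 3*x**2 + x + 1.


||u||_{H^1}^2 = 4379/420

The H^1 norm (squared) on an interval (0, L) is
  ||u||_{H^1}^2 = ∫_0^L u(x)^2 dx + ∫_0^L u'(x)^2 dx.
Compute u'(x) = -12*x**3 - 3*x**2 + 6*x + 1.
Then u(x)^2 = 9*x**8 + 6*x**7 - 17*x**6 - 12*x**5 + x**4 + 4*x**3 + 7*x**2 + 2*x + 1 and u'(x)^2 = 144*x**6 + 72*x**5 - 135*x**4 - 60*x**3 + 30*x**2 + 12*x + 1.
Integrate each monomial from 0 to 1 using ∫_0^1 c·x^n dx = c·1^(n+1)/(n+1):
  ∫_0^1 u(x)^2 dx = ∫_0^1 (9*x^8 + 6*x^7 - 17*x^6 - 12*x^5 + x^4 + 4*x^3 + 7*x^2 + 2*x + 1) dx. Term by term:
    ∫_0^1 9*x^8 dx = 1;  ∫_0^1 6*x^7 dx = 3/4;  ∫_0^1 -17*x^6 dx = -17/7;
    ∫_0^1 -12*x^5 dx = -2;  ∫_0^1 x^4 dx = 1/5;  ∫_0^1 4*x^3 dx = 1;
    ∫_0^1 7*x^2 dx = 7/3;  ∫_0^1 2*x dx = 1;  ∫_0^1 1 dx = 1.
  Sum: 1 + 3/4 − 17/7 − 2 + 1/5 + 1 + 7/3 + 1 + 1 = 1199/420.
  ∫_0^1 u'(x)^2 dx = ∫_0^1 (144*x^6 + 72*x^5 - 135*x^4 - 60*x^3 + 30*x^2 + 12*x + 1) dx. Term by term:
    ∫_0^1 144*x^6 dx = 144/7;  ∫_0^1 72*x^5 dx = 12;  ∫_0^1 -135*x^4 dx = -27;
    ∫_0^1 -60*x^3 dx = -15;  ∫_0^1 30*x^2 dx = 10;  ∫_0^1 12*x dx = 6;
    ∫_0^1 1 dx = 1.
  Sum: 144/7 + 12 − 27 − 15 + 10 + 6 + 1 = 53/7.
Adding: ||u||_{H^1}^2 = 1199/420 + 53/7 = 4379/420.


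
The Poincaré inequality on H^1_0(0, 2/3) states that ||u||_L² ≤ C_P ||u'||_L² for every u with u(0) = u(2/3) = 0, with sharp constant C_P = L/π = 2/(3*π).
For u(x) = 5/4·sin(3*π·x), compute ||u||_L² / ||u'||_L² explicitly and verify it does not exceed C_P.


||u||_L² / ||u'||_L² = 1/(3*π) < C_P = 2/(3*π).

u(x) = 5/4·sin(3*π·x), so u'(x) = 15*π*cos(3*π*x)/4.
Writing u(x) = A·sin(kπx/L) with A = 5/4 and k = 2, use ∫_0^L sin²(kπx/L) dx = L/2 and ∫_0^L cos²(kπx/L) dx = L/2.
u² = 25/16·sin²(3*π·x) and (u')² = 225*π^2/16·cos²(3*π·x), and each of sin², cos² integrates to L/2 = 1/3 over (0, 2/3).
∫_0^2/3 u² dx = 25/48, so ||u||_L² = 5*sqrt(3)/12.
∫_0^2/3 (u')² dx = 75*π^2/16, so ||u'||_L² = 5*sqrt(3)*π/4.
Ratio ||u||_L² / ||u'||_L² = 1/(3*π).
Sharp Poincaré constant on H^1_0(0, 2/3) is C_P = L/π = 2/(3*π), achieved by sin(3*π/2·x).
This is the k = 2 harmonic; the ratio L/(kπ) is strictly less than C_P = L/π, consistent with the sharp inequality ||u||_L² ≤ C_P ||u'||_L².


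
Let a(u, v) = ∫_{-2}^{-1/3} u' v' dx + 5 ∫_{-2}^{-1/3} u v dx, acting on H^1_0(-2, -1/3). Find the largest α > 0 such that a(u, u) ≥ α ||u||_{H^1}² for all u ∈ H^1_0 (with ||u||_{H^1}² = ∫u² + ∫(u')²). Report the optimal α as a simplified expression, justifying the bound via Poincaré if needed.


α = 1

Coercivity of a(·,·) on H^1_0(-2, -1/3) means a(u, u) ≥ α ||u||_{H^1}² for every u ∈ H^1_0.
The interval has length L = 5/3, and Poincaré/coercivity depend only on L. Here a(u, u) = ∫(u')² + (5)·∫u².
Here c = 5 ≥ 1, so a(u,u) = ∫(u')² + c∫u² ≥ ∫(u')² + ∫u² = ||u||_{H^1}², i.e. α = 1 works. No larger α is possible: a(u,u) ≥ α||u||_{H^1}² means (1−α)∫(u')² ≥ (α−c)∫u², and for the modes u_n = sin(nπ(x−x₀)/L) (x₀ the left endpoint) one has ∫u_n²/∫(u_n')² = (L/(nπ))² → 0, so a(u_n,u_n)/||u_n||_{H^1}² → 1. Hence the optimal constant is α = 1.
Therefore α = 1.


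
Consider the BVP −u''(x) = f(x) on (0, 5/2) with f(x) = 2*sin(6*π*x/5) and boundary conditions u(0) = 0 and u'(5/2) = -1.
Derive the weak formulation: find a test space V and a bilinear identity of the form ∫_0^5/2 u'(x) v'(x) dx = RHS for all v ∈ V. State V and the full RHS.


V = {v ∈ H^1(0, 5/2) : v(0) = 0} (test functions vanish at x = 0 where u is specified); weak form: ∫_0^5/2 u'v' dx = ∫_0^5/2 (2*sin(6*π*x/5)) v dx − v(5/2) for all v ∈ V.

Multiply both sides by a test function v and integrate from 0 to 5/2:
  ∫_0^5/2 −u''(x) v(x) dx = ∫_0^5/2 f(x) v(x) dx.
Integrate the LHS by parts once:
  ∫_0^5/2 −u'' v dx = −[u'(x) v(x)]_0^5/2 + ∫_0^5/2 u'(x) v'(x) dx.
Thus ∫_0^5/2 u'(x) v'(x) dx = ∫_0^5/2 f(x) v(x) dx + [u'(x) v(x)]_0^5/2.
Choose V so that boundary terms are either known or forced to vanish.
Mixed BC: u(0) = 0 (Dirichlet) and u'(5/2) = -1 (Neumann). Define V = {v ∈ H^1(0, 5/2) : v(0) = 0}. Then [u' v]_0^5/2 = u'(5/2)·v(5/2) − u'(0)·0 = − v(5/2).
Weak formulation: find u (satisfying any essential BC) such that ∫_0^5/2 u'(x) v'(x) dx = ∫_0^5/2 f v dx − v(5/2) for all v ∈ V (Dirichlet at 0 absorbed into V; Neumann datum at x = 5/2 contributes the boundary term).
Substituting f(x) = 2*sin(6*π*x/5), the right-hand side is ∫_0^5/2 (2*sin(6*π*x/5)) v dx − v(5/2).


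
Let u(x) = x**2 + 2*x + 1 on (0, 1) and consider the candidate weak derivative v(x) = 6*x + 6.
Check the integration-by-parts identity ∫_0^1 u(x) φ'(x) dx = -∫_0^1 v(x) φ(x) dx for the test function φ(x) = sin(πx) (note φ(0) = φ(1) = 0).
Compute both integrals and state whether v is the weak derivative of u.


LHS = -6/π, RHS = -18/π. No, v is not the weak derivative of u.

u(x) = x**2 + 2*x + 1, classical derivative u'(x) = 2*x + 2.
φ(x) = sin(πx), so φ'(x) = π*cos(π*x).
Note φ(0) = φ(1) = 0, so the boundary term u·φ vanishes.
LHS = ∫_0^1 u(x) φ'(x) dx = ∫_0^1 (π*x^2*cos(π*x) + 2*π*x*cos(π*x) + π*cos(π*x)) dx. Term by term:
  ∫_0^1 π*cos(π*x) dx = 0;  ∫_0^1 π*x^2*cos(π*x) dx = -2/π;  ∫_0^1 2*π*x*cos(π*x) dx = -4/π.
Sum: 0 − 2/π − 4/π = -6/π.
So LHS = -6/π.
∫_0^1 v(x) φ(x) dx = ∫_0^1 (6*x*sin(π*x) + 6*sin(π*x)) dx. Term by term:
  ∫_0^1 6*sin(π*x) dx = 12/π;  ∫_0^1 6*x*sin(π*x) dx = 6/π.
Sum: 12/π + 6/π = 18/π.
So RHS = -∫_0^1 v(x) φ(x) dx = -18/π.
LHS − RHS = 12/π ≠ 0, so the identity fails.
(For a valid weak derivative the identity must hold for EVERY test function, in particular this one. The failure shows v is NOT the weak derivative of u.)
Correct weak derivative would be u'(x) = 2*x + 2.


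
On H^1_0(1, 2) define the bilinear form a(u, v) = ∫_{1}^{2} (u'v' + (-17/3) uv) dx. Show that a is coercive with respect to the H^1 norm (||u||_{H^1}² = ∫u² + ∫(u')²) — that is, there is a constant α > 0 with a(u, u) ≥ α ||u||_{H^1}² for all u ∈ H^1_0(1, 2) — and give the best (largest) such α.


α = (-17/3 + π^2)/(1 + π^2)

Coercivity of a(·,·) on H^1_0(1, 2) means a(u, u) ≥ α ||u||_{H^1}² for every u ∈ H^1_0.
The interval has length L = 1, and Poincaré/coercivity depend only on L. Here a(u, u) = ∫(u')² + (-17/3)·∫u².
Here c = -17/3 < 0 with |c| < (π/L)² = π^2, so coercivity still holds. The condition a(u,u) ≥ α||u||_{H^1}² reads (1−α)∫(u')² ≥ (α−c)∫u². Any admissible α is ≤ 1 (rapidly oscillating u have ∫u²/∫(u')² → 0), and α = 1 would force 0 ≥ (1−c)∫u², impossible since c < 1; so 1−α > 0. By the sharp Poincaré inequality on H^1_0 of an interval of length L, ∫(u')² ≥ (π/L)²∫u² with equality for the first sine mode sin(π(x−x₀)/L) (x₀ the left endpoint), so the inequality holds for all u iff (1−α)(π/L)² ≥ α − c, i.e. α ≤ ((π/L)² + c)/((π/L)² + 1) = (1 + c(L/π)²)/(1 + (L/π)²). (Direct route, valid since c ≤ 0: Poincaré gives c∫u² ≥ c(L/π)²∫(u')², so a(u,u) ≥ (1 + c(L/π)²)∫(u')², while ||u||_{H^1}² ≤ (1 + (L/π)²)∫(u')²; dividing yields the same α.) With (π/L)² = π^2 and c = -17/3, the largest admissible constant is α = ((π/L)² + c)/((π/L)² + 1).
Simplifying, α = (-17/3 + π^2)/(1 + π^2).


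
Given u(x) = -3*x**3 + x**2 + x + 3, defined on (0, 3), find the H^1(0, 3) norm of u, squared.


||u||_{H^1}^2 = 165741/35

The H^1 norm (squared) on an interval (0, L) is
  ||u||_{H^1}^2 = ∫_0^L u(x)^2 dx + ∫_0^L u'(x)^2 dx.
Compute u'(x) = -9*x**2 + 2*x + 1.
Then u(x)^2 = 9*x**6 - 6*x**5 - 5*x**4 - 16*x**3 + 7*x**2 + 6*x + 9 and u'(x)^2 = 81*x**4 - 36*x**3 - 14*x**2 + 4*x + 1.
Integrate each monomial from 0 to 3 using ∫_0^3 c·x^n dx = c·3^(n+1)/(n+1):
  ∫_0^3 u(x)^2 dx = ∫_0^3 (9*x^6 - 6*x^5 - 5*x^4 - 16*x^3 + 7*x^2 + 6*x + 9) dx. Term by term:
    ∫_0^3 9*x^6 dx = 19683/7;  ∫_0^3 -6*x^5 dx = -729;  ∫_0^3 -5*x^4 dx = -243;
    ∫_0^3 -16*x^3 dx = -324;  ∫_0^3 7*x^2 dx = 63;  ∫_0^3 6*x dx = 27;
    ∫_0^3 9 dx = 27.
  Sum: 19683/7 − 729 − 243 − 324 + 63 + 27 + 27 = 11430/7.
  ∫_0^3 u'(x)^2 dx = ∫_0^3 (81*x^4 - 36*x^3 - 14*x^2 + 4*x + 1) dx. Term by term:
    ∫_0^3 81*x^4 dx = 19683/5;  ∫_0^3 -36*x^3 dx = -729;  ∫_0^3 -14*x^2 dx = -126;
    ∫_0^3 4*x dx = 18;  ∫_0^3 1 dx = 3.
  Sum: 19683/5 − 729 − 126 + 18 + 3 = 15513/5.
Adding: ||u||_{H^1}^2 = 11430/7 + 15513/5 = 165741/35.


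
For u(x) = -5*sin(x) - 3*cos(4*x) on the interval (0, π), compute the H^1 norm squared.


||u||_{H^1(0,π)}^2 = -68 + 203*π/2

u'(x) = 12*sin(4*x) - 5*cos(x).
Expand u² and (u')² and integrate term by term on (0, π), using: for integers n ≥ 1, ∫_0^π sin²(nx) dx = ∫_0^π cos²(nx) dx = π/2; for n ≠ n', ∫_0^π sin(nx)sin(n'x) dx = ∫_0^π cos(nx)cos(n'x) dx = 0; and by product-to-sum, ∫_0^π sin(nx)cos(n'x) dx = ½∫_0^π [sin((n+n')x) + sin((n−n')x)] dx, which is 0 when n+n' is even and 2n/(n²−n'²) when n+n' is odd (it need not vanish on (0, π)).
  u² squared terms: (-5)²·∫sin(x)² dx = 25·π/2 = 25*π/2;  (-3)²·∫cos(4x)² dx = 9·π/2 = 9*π/2.
  u² cross terms: 2·(-5)·(-3)·∫sin(x)·cos(4x) dx = 30·(-2/15) = -4.
  So ∫_0^π u² dx = 25*π/2 + 9*π/2 − 4 = -4 + 17*π.
  (u')² squared terms: (-5)²·∫cos(x)² dx = 25·π/2 = 25*π/2;  (12)²·∫sin(4x)² dx = 144·π/2 = 72*π.
  (u')² cross terms: 2·(-5)·(12)·∫cos(x)·sin(4x) dx = -120·(8/15) = -64.
  So ∫_0^π (u')² dx = 25*π/2 + 72*π − 64 = -64 + 169*π/2.
||u||_{H^1}^2 = (-4 + 17*π) + (-64 + 169*π/2) = -68 + 203*π/2.


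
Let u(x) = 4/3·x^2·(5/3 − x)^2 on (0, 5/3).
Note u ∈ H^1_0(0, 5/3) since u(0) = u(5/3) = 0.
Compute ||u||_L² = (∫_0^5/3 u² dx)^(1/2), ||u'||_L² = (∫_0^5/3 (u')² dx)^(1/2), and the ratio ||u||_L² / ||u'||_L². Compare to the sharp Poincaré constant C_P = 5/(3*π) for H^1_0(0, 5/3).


||u||_L² / ||u'||_L² = 5*sqrt(3)/18 < C_P = 5/(3*π).

u(x) = 4/3·x^2·(5/3 − x)^2, so u'(x) = 8*x*(3*x - 5)*(6*x - 5)/27.
u(x) = 4/3·x^2·(5/3 − x)^2 vanishes at x = 0 and x = 5/3, so u ∈ H^1_0(0, 5/3). Differentiate via the product rule and integrate the resulting polynomials term by term.
  ∫_0^5/3 u² dx = ∫_0^5/3 (16*x^8/9 - 320*x^7/27 + 800*x^6/27 - 8000*x^5/243 + 10000*x^4/729) dx. Term by term:
    ∫_0^5/3 16*x^8/9 dx = 31250000/1594323;  ∫_0^5/3 -320*x^7/27 dx = -15625000/177147;  ∫_0^5/3 800*x^6/27 dx = 62500000/413343;
    ∫_0^5/3 -8000*x^5/243 dx = -62500000/531441;  ∫_0^5/3 10000*x^4/729 dx = 6250000/177147.
  Sum: 31250000/1594323 − 15625000/177147 + 62500000/413343 − 62500000/531441 + 6250000/177147 = 3125000/11160261.
  ∫_0^5/3 (u')² dx = ∫_0^5/3 (256*x^6/9 - 1280*x^5/9 + 20800*x^4/81 - 16000*x^3/81 + 40000*x^2/729) dx. Term by term:
    ∫_0^5/3 256*x^6/9 dx = 20000000/137781;  ∫_0^5/3 -1280*x^5/9 dx = -10000000/19683;  ∫_0^5/3 20800*x^4/81 dx = 13000000/19683;
    ∫_0^5/3 -16000*x^3/81 dx = -2500000/6561;  ∫_0^5/3 40000*x^2/729 dx = 5000000/59049.
  Sum: 20000000/137781 − 10000000/19683 + 13000000/19683 − 2500000/6561 + 5000000/59049 = 500000/413343.
∫_0^5/3 u² dx = 3125000/11160261, so ||u||_L² = 1250*sqrt(42)/15309.
∫_0^5/3 (u')² dx = 500000/413343, so ||u'||_L² = 500*sqrt(14)/1701.
Ratio ||u||_L² / ||u'||_L² = 5*sqrt(3)/18.
Sharp Poincaré constant on H^1_0(0, 5/3) is C_P = L/π = 5/(3*π), achieved by sin(3*π/5·x).
A polynomial bump cannot attain the sharp Poincaré constant (only the first sine eigenfunction does), so the ratio is strictly less than C_P, consistent with ||u||_L² ≤ C_P ||u'||_L².


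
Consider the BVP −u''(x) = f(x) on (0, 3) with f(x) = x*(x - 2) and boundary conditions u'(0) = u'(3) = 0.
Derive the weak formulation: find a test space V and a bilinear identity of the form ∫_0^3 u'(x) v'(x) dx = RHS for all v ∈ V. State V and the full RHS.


V = H^1(0, 3) (no boundary constraint on v; u is determined up to an additive constant); weak form: ∫_0^3 u'v' dx = ∫_0^3 (x*(x - 2)) v dx for all v ∈ V.

Multiply both sides by a test function v and integrate from 0 to 3:
  ∫_0^3 −u''(x) v(x) dx = ∫_0^3 f(x) v(x) dx.
Integrate the LHS by parts once:
  ∫_0^3 −u'' v dx = −[u'(x) v(x)]_0^3 + ∫_0^3 u'(x) v'(x) dx.
Thus ∫_0^3 u'(x) v'(x) dx = ∫_0^3 f(x) v(x) dx + [u'(x) v(x)]_0^3.
Choose V so that boundary terms are either known or forced to vanish.
u has homogeneous Neumann: u'(0) = u'(3) = 0. So [u' v]_0^3 = 0·v(3) − 0·v(0) = 0 for any v; take V = H^1(0, 3).
Weak formulation: find u (satisfying any essential BC) such that ∫_0^3 u'(x) v'(x) dx = ∫_0^3 f v dx for all v ∈ V (homogeneous Neumann, so boundary terms vanish).
Substituting f(x) = x*(x - 2), the right-hand side is ∫_0^3 (x*(x - 2)) v dx.
Compatibility check (pure Neumann): taking v ≡ 1 ∈ V gives 0 = ∫_0^3 f dx + (0) − (0), i.e. ∫_0^3 f dx must equal u'(0) − u'(3) = 0. Indeed ∫_0^3 (x*(x - 2)) dx = 0, so the data are compatible. The solution is then unique only up to an additive constant (fix it e.g. by requiring ∫_0^3 u dx = 0).


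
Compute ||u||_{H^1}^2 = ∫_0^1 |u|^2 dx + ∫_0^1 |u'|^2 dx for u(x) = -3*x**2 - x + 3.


||u||_{H^1}^2 = 679/30

The H^1 norm (squared) on an interval (0, L) is
  ||u||_{H^1}^2 = ∫_0^L u(x)^2 dx + ∫_0^L u'(x)^2 dx.
Compute u'(x) = -6*x - 1.
Then u(x)^2 = 9*x**4 + 6*x**3 - 17*x**2 - 6*x + 9 and u'(x)^2 = 36*x**2 + 12*x + 1.
Integrate each monomial from 0 to 1 using ∫_0^1 c·x^n dx = c·1^(n+1)/(n+1):
  ∫_0^1 u(x)^2 dx = ∫_0^1 (9*x^4 + 6*x^3 - 17*x^2 - 6*x + 9) dx. Term by term:
    ∫_0^1 9*x^4 dx = 9/5;  ∫_0^1 6*x^3 dx = 3/2;  ∫_0^1 -17*x^2 dx = -17/3;
    ∫_0^1 -6*x dx = -3;  ∫_0^1 9 dx = 9.
  Sum: 9/5 + 3/2 − 17/3 − 3 + 9 = 109/30.
  ∫_0^1 u'(x)^2 dx = ∫_0^1 (36*x^2 + 12*x + 1) dx. Term by term:
    ∫_0^1 36*x^2 dx = 12;  ∫_0^1 12*x dx = 6;  ∫_0^1 1 dx = 1.
  Sum: 12 + 6 + 1 = 19.
Adding: ||u||_{H^1}^2 = 109/30 + 19 = 679/30.


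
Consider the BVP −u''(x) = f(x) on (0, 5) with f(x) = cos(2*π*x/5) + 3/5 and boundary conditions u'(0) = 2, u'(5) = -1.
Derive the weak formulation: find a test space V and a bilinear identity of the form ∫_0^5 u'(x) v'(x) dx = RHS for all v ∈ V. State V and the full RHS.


V = H^1(0, 5) (v unrestricted at boundary; u is determined up to an additive constant); weak form: ∫_0^5 u'v' dx = ∫_0^5 (cos(2*π*x/5) + 3/5) v dx − v(5) − 2·v(0) for all v ∈ V.

Multiply both sides by a test function v and integrate from 0 to 5:
  ∫_0^5 −u''(x) v(x) dx = ∫_0^5 f(x) v(x) dx.
Integrate the LHS by parts once:
  ∫_0^5 −u'' v dx = −[u'(x) v(x)]_0^5 + ∫_0^5 u'(x) v'(x) dx.
Thus ∫_0^5 u'(x) v'(x) dx = ∫_0^5 f(x) v(x) dx + [u'(x) v(x)]_0^5.
Choose V so that boundary terms are either known or forced to vanish.
u has inhomogeneous Neumann u'(0) = 2, u'(5) = -1. [u' v]_0^5 = (-1)·v(5) − (2)·v(0) = − v(5) − 2·v(0). Take V = H^1(0, 5); boundary term becomes part of RHS.
Weak formulation: find u (satisfying any essential BC) such that ∫_0^5 u'(x) v'(x) dx = ∫_0^5 f v dx − v(5) − 2·v(0) for all v ∈ V (Neumann data are natural BCs: they enter the RHS as boundary terms).
Substituting f(x) = cos(2*π*x/5) + 3/5, the right-hand side is ∫_0^5 (cos(2*π*x/5) + 3/5) v dx − v(5) − 2·v(0).
Compatibility check (pure Neumann): taking v ≡ 1 ∈ V gives 0 = ∫_0^5 f dx + (-1) − (2), i.e. ∫_0^5 f dx must equal u'(0) − u'(5) = 3. Indeed ∫_0^5 (cos(2*π*x/5) + 3/5) dx = 3, so the data are compatible. The solution is then unique only up to an additive constant (fix it e.g. by requiring ∫_0^5 u dx = 0).


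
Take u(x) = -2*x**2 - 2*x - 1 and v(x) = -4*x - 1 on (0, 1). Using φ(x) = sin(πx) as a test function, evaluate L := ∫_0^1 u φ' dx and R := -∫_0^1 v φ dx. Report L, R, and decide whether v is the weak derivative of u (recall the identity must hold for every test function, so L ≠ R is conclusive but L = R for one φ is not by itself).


LHS = 8/π, RHS = 6/π. No, v is not the weak derivative of u.

u(x) = -2*x**2 - 2*x - 1, classical derivative u'(x) = -4*x - 2.
φ(x) = sin(πx), so φ'(x) = π*cos(π*x).
Note φ(0) = φ(1) = 0, so the boundary term u·φ vanishes.
LHS = ∫_0^1 u(x) φ'(x) dx = ∫_0^1 (-2*π*x^2*cos(π*x) - 2*π*x*cos(π*x) - π*cos(π*x)) dx. Term by term:
  ∫_0^1 -π*cos(π*x) dx = 0;  ∫_0^1 -2*π*x*cos(π*x) dx = 4/π;  ∫_0^1 -2*π*x^2*cos(π*x) dx = 4/π.
Sum: 0 + 4/π + 4/π = 8/π.
So LHS = 8/π.
∫_0^1 v(x) φ(x) dx = ∫_0^1 (-4*x*sin(π*x) - sin(π*x)) dx. Term by term:
  ∫_0^1 -sin(π*x) dx = -2/π;  ∫_0^1 -4*x*sin(π*x) dx = -4/π.
Sum: -2/π − 4/π = -6/π.
So RHS = -∫_0^1 v(x) φ(x) dx = 6/π.
LHS − RHS = 2/π ≠ 0, so the identity fails.
(For a valid weak derivative the identity must hold for EVERY test function, in particular this one. The failure shows v is NOT the weak derivative of u.)
Correct weak derivative would be u'(x) = -4*x - 2.


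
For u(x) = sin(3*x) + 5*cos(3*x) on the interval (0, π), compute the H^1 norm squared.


||u||_{H^1(0,π)}^2 = 130*π

u'(x) = -15*sin(3*x) + 3*cos(3*x).
Expand u² and (u')² and integrate term by term on (0, π), using: for integers n ≥ 1, ∫_0^π sin²(nx) dx = ∫_0^π cos²(nx) dx = π/2; for n ≠ n', ∫_0^π sin(nx)sin(n'x) dx = ∫_0^π cos(nx)cos(n'x) dx = 0; and by product-to-sum, ∫_0^π sin(nx)cos(n'x) dx = ½∫_0^π [sin((n+n')x) + sin((n−n')x)] dx, which is 0 when n+n' is even and 2n/(n²−n'²) when n+n' is odd (it need not vanish on (0, π)).
  u² squared terms: (5)²·∫cos(3x)² dx = 25·π/2 = 25*π/2;  (1)²·∫sin(3x)² dx = 1·π/2 = π/2.
  u² cross terms: 2·(5)·(1)·∫cos(3x)·sin(3x) dx = 10·(0) = 0.
  So ∫_0^π u² dx = 25*π/2 + π/2 + 0 = 13*π.
  (u')² squared terms: (-15)²·∫sin(3x)² dx = 225·π/2 = 225*π/2;  (3)²·∫cos(3x)² dx = 9·π/2 = 9*π/2.
  (u')² cross terms: 2·(-15)·(3)·∫sin(3x)·cos(3x) dx = -90·(0) = 0.
  So ∫_0^π (u')² dx = 225*π/2 + 9*π/2 + 0 = 117*π.
||u||_{H^1}^2 = (13*π) + (117*π) = 130*π.


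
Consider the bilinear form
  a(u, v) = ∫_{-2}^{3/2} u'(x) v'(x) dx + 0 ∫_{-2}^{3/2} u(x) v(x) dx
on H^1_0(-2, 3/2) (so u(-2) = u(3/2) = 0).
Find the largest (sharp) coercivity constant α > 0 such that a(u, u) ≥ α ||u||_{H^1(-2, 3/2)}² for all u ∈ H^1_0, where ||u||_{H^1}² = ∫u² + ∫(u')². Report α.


α = 4*π^2/(4*π^2 + 49)

Coercivity of a(·,·) on H^1_0(-2, 3/2) means a(u, u) ≥ α ||u||_{H^1}² for every u ∈ H^1_0.
The interval has length L = 7/2, and Poincaré/coercivity depend only on L. Here a(u, u) = ∫(u')² + (0)·∫u².
Here c = 0, so a(u,u) = ∫(u')² alone. The condition a(u,u) ≥ α||u||_{H^1}² reads (1−α)∫(u')² ≥ (α−c)∫u². Any admissible α is ≤ 1 (rapidly oscillating u have ∫u²/∫(u')² → 0), and α = 1 would force 0 ≥ (1−c)∫u², impossible since c < 1; so 1−α > 0. By the sharp Poincaré inequality on H^1_0 of an interval of length L, ∫(u')² ≥ (π/L)²∫u² with equality for the first sine mode sin(π(x−x₀)/L) (x₀ the left endpoint), so the inequality holds for all u iff (1−α)(π/L)² ≥ α − c, i.e. α ≤ ((π/L)² + c)/((π/L)² + 1) = (1 + c(L/π)²)/(1 + (L/π)²). (Direct route, valid since c ≤ 0: Poincaré gives c∫u² ≥ c(L/π)²∫(u')², so a(u,u) ≥ (1 + c(L/π)²)∫(u')², while ||u||_{H^1}² ≤ (1 + (L/π)²)∫(u')²; dividing yields the same α.) With (π/L)² = 4*π^2/49 and c = 0, the largest admissible constant is α = ((π/L)² + c)/((π/L)² + 1).
Simplifying, α = 4*π^2/(4*π^2 + 49).


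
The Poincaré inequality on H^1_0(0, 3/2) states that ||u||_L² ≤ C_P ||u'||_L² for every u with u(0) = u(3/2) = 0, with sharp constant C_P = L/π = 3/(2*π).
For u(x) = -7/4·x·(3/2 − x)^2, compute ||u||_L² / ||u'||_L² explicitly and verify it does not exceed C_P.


||u||_L² / ||u'||_L² = 3*sqrt(14)/28 < C_P = 3/(2*π).

u(x) = -7/4·x·(3/2 − x)^2, so u'(x) = -21*x^2/4 + 21*x/2 - 63/16.
u(x) = -7/4·x·(3/2 − x)^2 vanishes at x = 0 and x = 3/2, so u ∈ H^1_0(0, 3/2). Differentiate via the product rule and integrate the resulting polynomials term by term.
  ∫_0^3/2 u² dx = ∫_0^3/2 (49*x^6/16 - 147*x^5/8 + 1323*x^4/32 - 1323*x^3/32 + 3969*x^2/256) dx. Term by term:
    ∫_0^3/2 49*x^6/16 dx = 15309/2048;  ∫_0^3/2 -147*x^5/8 dx = -35721/1024;  ∫_0^3/2 1323*x^4/32 dx = 321489/5120;
    ∫_0^3/2 -1323*x^3/32 dx = -107163/2048;  ∫_0^3/2 3969*x^2/256 dx = 35721/2048.
  Sum: 15309/2048 − 35721/1024 + 321489/5120 − 107163/2048 + 35721/2048 = 5103/10240.
  ∫_0^3/2 (u')² dx = ∫_0^3/2 (441*x^4/16 - 441*x^3/4 + 4851*x^2/32 - 1323*x/16 + 3969/256) dx. Term by term:
    ∫_0^3/2 441*x^4/16 dx = 107163/2560;  ∫_0^3/2 -441*x^3/4 dx = -35721/256;  ∫_0^3/2 4851*x^2/32 dx = 43659/256;
    ∫_0^3/2 -1323*x/16 dx = -11907/128;  ∫_0^3/2 3969/256 dx = 11907/512.
  Sum: 107163/2560 − 35721/256 + 43659/256 − 11907/128 + 11907/512 = 3969/1280.
∫_0^3/2 u² dx = 5103/10240, so ||u||_L² = 27*sqrt(70)/320.
∫_0^3/2 (u')² dx = 3969/1280, so ||u'||_L² = 63*sqrt(5)/80.
Ratio ||u||_L² / ||u'||_L² = 3*sqrt(14)/28.
Sharp Poincaré constant on H^1_0(0, 3/2) is C_P = L/π = 3/(2*π), achieved by sin(2*π/3·x).
A polynomial bump cannot attain the sharp Poincaré constant (only the first sine eigenfunction does), so the ratio is strictly less than C_P, consistent with ||u||_L² ≤ C_P ||u'||_L².


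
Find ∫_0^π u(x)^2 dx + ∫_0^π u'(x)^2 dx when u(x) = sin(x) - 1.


||u||_{H^1(0,π)}^2 = -4 + 2*π

u'(x) = cos(x).
Expand u² and (u')² and integrate term by term on (0, π), using: for integers n ≥ 1, ∫_0^π sin²(nx) dx = ∫_0^π cos²(nx) dx = π/2; for n ≠ n', ∫_0^π sin(nx)sin(n'x) dx = ∫_0^π cos(nx)cos(n'x) dx = 0; and by product-to-sum, ∫_0^π sin(nx)cos(n'x) dx = ½∫_0^π [sin((n+n')x) + sin((n−n')x)] dx, which is 0 when n+n' is even and 2n/(n²−n'²) when n+n' is odd (it need not vanish on (0, π)). For the constant mode: ∫_0^π 1 dx = π, ∫_0^π cos(nx) dx = 0, ∫_0^π sin(nx) dx = (1−(−1)^n)/n.
  u² squared terms: (-1)²·∫1 dx = 1·π = π;  (1)²·∫sin(x)² dx = 1·π/2 = π/2.
  u² cross terms: 2·(-1)·(1)·∫1·sin(x) dx = -2·(2) = -4.
  So ∫_0^π u² dx = π + π/2 − 4 = -4 + 3*π/2.
  (u')² squared terms: (1)²·∫cos(x)² dx = 1·π/2 = π/2.
  So ∫_0^π (u')² dx = π/2.
||u||_{H^1}^2 = (-4 + 3*π/2) + (π/2) = -4 + 2*π.


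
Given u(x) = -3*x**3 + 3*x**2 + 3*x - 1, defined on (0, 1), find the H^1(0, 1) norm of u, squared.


||u||_{H^1}^2 = 409/35

The H^1 norm (squared) on an interval (0, L) is
  ||u||_{H^1}^2 = ∫_0^L u(x)^2 dx + ∫_0^L u'(x)^2 dx.
Compute u'(x) = -9*x**2 + 6*x + 3.
Then u(x)^2 = 9*x**6 - 18*x**5 - 9*x**4 + 24*x**3 + 3*x**2 - 6*x + 1 and u'(x)^2 = 81*x**4 - 108*x**3 - 18*x**2 + 36*x + 9.
Integrate each monomial from 0 to 1 using ∫_0^1 c·x^n dx = c·1^(n+1)/(n+1):
  ∫_0^1 u(x)^2 dx = ∫_0^1 (9*x^6 - 18*x^5 - 9*x^4 + 24*x^3 + 3*x^2 - 6*x + 1) dx. Term by term:
    ∫_0^1 9*x^6 dx = 9/7;  ∫_0^1 -18*x^5 dx = -3;  ∫_0^1 -9*x^4 dx = -9/5;
    ∫_0^1 24*x^3 dx = 6;  ∫_0^1 3*x^2 dx = 1;  ∫_0^1 -6*x dx = -3;
    ∫_0^1 1 dx = 1.
  Sum: 9/7 − 3 − 9/5 + 6 + 1 − 3 + 1 = 52/35.
  ∫_0^1 u'(x)^2 dx = ∫_0^1 (81*x^4 - 108*x^3 - 18*x^2 + 36*x + 9) dx. Term by term:
    ∫_0^1 81*x^4 dx = 81/5;  ∫_0^1 -108*x^3 dx = -27;  ∫_0^1 -18*x^2 dx = -6;
    ∫_0^1 36*x dx = 18;  ∫_0^1 9 dx = 9.
  Sum: 81/5 − 27 − 6 + 18 + 9 = 51/5.
Adding: ||u||_{H^1}^2 = 52/35 + 51/5 = 409/35.


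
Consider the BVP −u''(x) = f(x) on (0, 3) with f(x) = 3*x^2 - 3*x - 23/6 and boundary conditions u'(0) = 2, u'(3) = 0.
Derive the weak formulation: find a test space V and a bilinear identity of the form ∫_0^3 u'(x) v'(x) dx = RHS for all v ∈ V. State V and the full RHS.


V = H^1(0, 3) (v unrestricted at boundary; u is determined up to an additive constant); weak form: ∫_0^3 u'v' dx = ∫_0^3 (3*x^2 - 3*x - 23/6) v dx − 2·v(0) for all v ∈ V.

Multiply both sides by a test function v and integrate from 0 to 3:
  ∫_0^3 −u''(x) v(x) dx = ∫_0^3 f(x) v(x) dx.
Integrate the LHS by parts once:
  ∫_0^3 −u'' v dx = −[u'(x) v(x)]_0^3 + ∫_0^3 u'(x) v'(x) dx.
Thus ∫_0^3 u'(x) v'(x) dx = ∫_0^3 f(x) v(x) dx + [u'(x) v(x)]_0^3.
Choose V so that boundary terms are either known or forced to vanish.
u has inhomogeneous Neumann u'(0) = 2, u'(3) = 0. [u' v]_0^3 = (0)·v(3) − (2)·v(0) = − 2·v(0). Take V = H^1(0, 3); boundary term becomes part of RHS.
Weak formulation: find u (satisfying any essential BC) such that ∫_0^3 u'(x) v'(x) dx = ∫_0^3 f v dx − 2·v(0) for all v ∈ V (Neumann data are natural BCs: they enter the RHS as boundary terms).
Substituting f(x) = 3*x^2 - 3*x - 23/6, the right-hand side is ∫_0^3 (3*x^2 - 3*x - 23/6) v dx − 2·v(0).
Compatibility check (pure Neumann): taking v ≡ 1 ∈ V gives 0 = ∫_0^3 f dx + (0) − (2), i.e. ∫_0^3 f dx must equal u'(0) − u'(3) = 2. Indeed ∫_0^3 (3*x^2 - 3*x - 23/6) dx = 2, so the data are compatible. The solution is then unique only up to an additive constant (fix it e.g. by requiring ∫_0^3 u dx = 0).


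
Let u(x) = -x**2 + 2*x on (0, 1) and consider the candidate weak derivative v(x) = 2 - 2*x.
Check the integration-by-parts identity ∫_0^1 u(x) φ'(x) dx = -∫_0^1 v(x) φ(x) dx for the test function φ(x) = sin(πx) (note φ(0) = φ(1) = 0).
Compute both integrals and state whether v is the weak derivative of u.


LHS = -2/π, RHS = -2/π. Yes, v = u' weakly.

u(x) = -x**2 + 2*x, classical derivative u'(x) = 2 - 2*x.
φ(x) = sin(πx), so φ'(x) = π*cos(π*x).
Note φ(0) = φ(1) = 0, so the boundary term u·φ vanishes.
LHS = ∫_0^1 u(x) φ'(x) dx = ∫_0^1 (-π*x^2*cos(π*x) + 2*π*x*cos(π*x)) dx. Term by term:
  ∫_0^1 -π*x^2*cos(π*x) dx = 2/π;  ∫_0^1 2*π*x*cos(π*x) dx = -4/π.
Sum: 2/π − 4/π = -2/π.
So LHS = -2/π.
∫_0^1 v(x) φ(x) dx = ∫_0^1 (-2*x*sin(π*x) + 2*sin(π*x)) dx. Term by term:
  ∫_0^1 2*sin(π*x) dx = 4/π;  ∫_0^1 -2*x*sin(π*x) dx = -2/π.
Sum: 4/π − 2/π = 2/π.
So RHS = -∫_0^1 v(x) φ(x) dx = -2/π.
LHS = RHS, so the identity holds for this test φ.
Moreover u is smooth here and v(x) = u'(x) = 2 - 2*x pointwise, so the identity holds for every test function. Hence v is the weak derivative of u.


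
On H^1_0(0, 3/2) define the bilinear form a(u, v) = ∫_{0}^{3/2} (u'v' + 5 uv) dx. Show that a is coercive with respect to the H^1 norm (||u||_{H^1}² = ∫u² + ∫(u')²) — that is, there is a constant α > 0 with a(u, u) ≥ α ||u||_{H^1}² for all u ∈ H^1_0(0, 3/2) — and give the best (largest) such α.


α = 1

Coercivity of a(·,·) on H^1_0(0, 3/2) means a(u, u) ≥ α ||u||_{H^1}² for every u ∈ H^1_0.
The interval has length L = 3/2, and Poincaré/coercivity depend only on L. Here a(u, u) = ∫(u')² + (5)·∫u².
Here c = 5 ≥ 1, so a(u,u) = ∫(u')² + c∫u² ≥ ∫(u')² + ∫u² = ||u||_{H^1}², i.e. α = 1 works. No larger α is possible: a(u,u) ≥ α||u||_{H^1}² means (1−α)∫(u')² ≥ (α−c)∫u², and for the modes u_n = sin(nπ(x−x₀)/L) (x₀ the left endpoint) one has ∫u_n²/∫(u_n')² = (L/(nπ))² → 0, so a(u_n,u_n)/||u_n||_{H^1}² → 1. Hence the optimal constant is α = 1.
Therefore α = 1.


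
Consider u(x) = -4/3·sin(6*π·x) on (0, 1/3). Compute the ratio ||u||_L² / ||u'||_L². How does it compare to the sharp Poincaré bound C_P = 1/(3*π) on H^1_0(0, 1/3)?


||u||_L² / ||u'||_L² = 1/(6*π) < C_P = 1/(3*π).

u(x) = -4/3·sin(6*π·x), so u'(x) = -8*π*cos(6*π*x).
Writing u(x) = A·sin(kπx/L) with A = -4/3 and k = 2, use ∫_0^L sin²(kπx/L) dx = L/2 and ∫_0^L cos²(kπx/L) dx = L/2.
u² = 16/9·sin²(6*π·x) and (u')² = 64*π^2·cos²(6*π·x), and each of sin², cos² integrates to L/2 = 1/6 over (0, 1/3).
∫_0^1/3 u² dx = 8/27, so ||u||_L² = 2*sqrt(6)/9.
∫_0^1/3 (u')² dx = 32*π^2/3, so ||u'||_L² = 4*sqrt(6)*π/3.
Ratio ||u||_L² / ||u'||_L² = 1/(6*π).
Sharp Poincaré constant on H^1_0(0, 1/3) is C_P = L/π = 1/(3*π), achieved by sin(3*π·x).
This is the k = 2 harmonic; the ratio L/(kπ) is strictly less than C_P = L/π, consistent with the sharp inequality ||u||_L² ≤ C_P ||u'||_L².


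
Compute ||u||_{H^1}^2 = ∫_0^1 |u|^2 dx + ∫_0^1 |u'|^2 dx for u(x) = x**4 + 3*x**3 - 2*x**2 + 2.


||u||_{H^1}^2 = 3047/180

The H^1 norm (squared) on an interval (0, L) is
  ||u||_{H^1}^2 = ∫_0^L u(x)^2 dx + ∫_0^L u'(x)^2 dx.
Compute u'(x) = 4*x**3 + 9*x**2 - 4*x.
Then u(x)^2 = x**8 + 6*x**7 + 5*x**6 - 12*x**5 + 8*x**4 + 12*x**3 - 8*x**2 + 4 and u'(x)^2 = 16*x**6 + 72*x**5 + 49*x**4 - 72*x**3 + 16*x**2.
Integrate each monomial from 0 to 1 using ∫_0^1 c·x^n dx = c·1^(n+1)/(n+1):
  ∫_0^1 u(x)^2 dx = ∫_0^1 (x^8 + 6*x^7 + 5*x^6 - 12*x^5 + 8*x^4 + 12*x^3 - 8*x^2 + 4) dx. Term by term:
    ∫_0^1 x^8 dx = 1/9;  ∫_0^1 6*x^7 dx = 3/4;  ∫_0^1 5*x^6 dx = 5/7;
    ∫_0^1 -12*x^5 dx = -2;  ∫_0^1 8*x^4 dx = 8/5;  ∫_0^1 12*x^3 dx = 3;
    ∫_0^1 -8*x^2 dx = -8/3;  ∫_0^1 4 dx = 4.
  Sum: 1/9 + 3/4 + 5/7 − 2 + 8/5 + 3 − 8/3 + 4 = 6941/1260.
  ∫_0^1 u'(x)^2 dx = ∫_0^1 (16*x^6 + 72*x^5 + 49*x^4 - 72*x^3 + 16*x^2) dx. Term by term:
    ∫_0^1 16*x^6 dx = 16/7;  ∫_0^1 72*x^5 dx = 12;  ∫_0^1 49*x^4 dx = 49/5;
    ∫_0^1 -72*x^3 dx = -18;  ∫_0^1 16*x^2 dx = 16/3.
  Sum: 16/7 + 12 + 49/5 − 18 + 16/3 = 1199/105.
Adding: ||u||_{H^1}^2 = 6941/1260 + 1199/105 = 3047/180.


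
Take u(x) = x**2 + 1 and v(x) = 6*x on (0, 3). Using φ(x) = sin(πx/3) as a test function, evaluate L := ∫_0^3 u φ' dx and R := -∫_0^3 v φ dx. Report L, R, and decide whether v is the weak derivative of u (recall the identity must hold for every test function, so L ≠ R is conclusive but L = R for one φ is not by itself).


LHS = -18/π, RHS = -54/π. No, v is not the weak derivative of u.

u(x) = x**2 + 1, classical derivative u'(x) = 2*x.
φ(x) = sin(πx/3), so φ'(x) = π*cos(π*x/3)/3.
Note φ(0) = φ(3) = 0, so the boundary term u·φ vanishes.
LHS = ∫_0^3 u(x) φ'(x) dx = ∫_0^3 (π*x^2*cos(π*x/3)/3 + π*cos(π*x/3)/3) dx. Term by term:
  ∫_0^3 π*cos(π*x/3)/3 dx = 0;  ∫_0^3 π*x^2*cos(π*x/3)/3 dx = -18/π.
Sum: 0 − 18/π = -18/π.
So LHS = -18/π.
∫_0^3 v(x) φ(x) dx = ∫_0^3 (6*x*sin(π*x/3)) dx. Term by term:
  ∫_0^3 6*x*sin(π*x/3) dx = 54/π.
So RHS = -∫_0^3 v(x) φ(x) dx = -54/π.
LHS − RHS = 36/π ≠ 0, so the identity fails.
(For a valid weak derivative the identity must hold for EVERY test function, in particular this one. The failure shows v is NOT the weak derivative of u.)
Correct weak derivative would be u'(x) = 2*x.


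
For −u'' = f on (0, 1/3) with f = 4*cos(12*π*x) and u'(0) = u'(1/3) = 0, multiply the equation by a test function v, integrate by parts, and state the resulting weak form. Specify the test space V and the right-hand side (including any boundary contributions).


V = H^1(0, 1/3) (no boundary constraint on v; u is determined up to an additive constant); weak form: ∫_0^1/3 u'v' dx = ∫_0^1/3 (4*cos(12*π*x)) v dx for all v ∈ V.

Multiply both sides by a test function v and integrate from 0 to 1/3:
  ∫_0^1/3 −u''(x) v(x) dx = ∫_0^1/3 f(x) v(x) dx.
Integrate the LHS by parts once:
  ∫_0^1/3 −u'' v dx = −[u'(x) v(x)]_0^1/3 + ∫_0^1/3 u'(x) v'(x) dx.
Thus ∫_0^1/3 u'(x) v'(x) dx = ∫_0^1/3 f(x) v(x) dx + [u'(x) v(x)]_0^1/3.
Choose V so that boundary terms are either known or forced to vanish.
u has homogeneous Neumann: u'(0) = u'(1/3) = 0. So [u' v]_0^1/3 = 0·v(1/3) − 0·v(0) = 0 for any v; take V = H^1(0, 1/3).
Weak formulation: find u (satisfying any essential BC) such that ∫_0^1/3 u'(x) v'(x) dx = ∫_0^1/3 f v dx for all v ∈ V (homogeneous Neumann, so boundary terms vanish).
Substituting f(x) = 4*cos(12*π*x), the right-hand side is ∫_0^1/3 (4*cos(12*π*x)) v dx.
Compatibility check (pure Neumann): taking v ≡ 1 ∈ V gives 0 = ∫_0^1/3 f dx + (0) − (0), i.e. ∫_0^1/3 f dx must equal u'(0) − u'(1/3) = 0. Indeed ∫_0^1/3 (4*cos(12*π*x)) dx = 0, so the data are compatible. The solution is then unique only up to an additive constant (fix it e.g. by requiring ∫_0^1/3 u dx = 0).


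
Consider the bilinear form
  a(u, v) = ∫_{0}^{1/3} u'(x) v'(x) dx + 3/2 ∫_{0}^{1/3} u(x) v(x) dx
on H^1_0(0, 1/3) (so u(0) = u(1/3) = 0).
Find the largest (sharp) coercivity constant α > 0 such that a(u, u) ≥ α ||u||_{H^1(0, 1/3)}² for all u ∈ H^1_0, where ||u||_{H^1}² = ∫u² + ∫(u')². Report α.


α = 1

Coercivity of a(·,·) on H^1_0(0, 1/3) means a(u, u) ≥ α ||u||_{H^1}² for every u ∈ H^1_0.
The interval has length L = 1/3, and Poincaré/coercivity depend only on L. Here a(u, u) = ∫(u')² + (3/2)·∫u².
Here c = 3/2 ≥ 1, so a(u,u) = ∫(u')² + c∫u² ≥ ∫(u')² + ∫u² = ||u||_{H^1}², i.e. α = 1 works. No larger α is possible: a(u,u) ≥ α||u||_{H^1}² means (1−α)∫(u')² ≥ (α−c)∫u², and for the modes u_n = sin(nπ(x−x₀)/L) (x₀ the left endpoint) one has ∫u_n²/∫(u_n')² = (L/(nπ))² → 0, so a(u_n,u_n)/||u_n||_{H^1}² → 1. Hence the optimal constant is α = 1.
Therefore α = 1.


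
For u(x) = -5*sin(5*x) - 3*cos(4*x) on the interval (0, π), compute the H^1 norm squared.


||u||_{H^1(0,π)}^2 = 1700/3 + 803*π/2

u'(x) = 12*sin(4*x) - 25*cos(5*x).
Expand u² and (u')² and integrate term by term on (0, π), using: for integers n ≥ 1, ∫_0^π sin²(nx) dx = ∫_0^π cos²(nx) dx = π/2; for n ≠ n', ∫_0^π sin(nx)sin(n'x) dx = ∫_0^π cos(nx)cos(n'x) dx = 0; and by product-to-sum, ∫_0^π sin(nx)cos(n'x) dx = ½∫_0^π [sin((n+n')x) + sin((n−n')x)] dx, which is 0 when n+n' is even and 2n/(n²−n'²) when n+n' is odd (it need not vanish on (0, π)).
  u² squared terms: (-5)²·∫sin(5x)² dx = 25·π/2 = 25*π/2;  (-3)²·∫cos(4x)² dx = 9·π/2 = 9*π/2.
  u² cross terms: 2·(-5)·(-3)·∫sin(5x)·cos(4x) dx = 30·(10/9) = 100/3.
  So ∫_0^π u² dx = 25*π/2 + 9*π/2 + 100/3 = 100/3 + 17*π.
  (u')² squared terms: (-25)²·∫cos(5x)² dx = 625·π/2 = 625*π/2;  (12)²·∫sin(4x)² dx = 144·π/2 = 72*π.
  (u')² cross terms: 2·(-25)·(12)·∫cos(5x)·sin(4x) dx = -600·(-8/9) = 1600/3.
  So ∫_0^π (u')² dx = 625*π/2 + 72*π + 1600/3 = 1600/3 + 769*π/2.
||u||_{H^1}^2 = (100/3 + 17*π) + (1600/3 + 769*π/2) = 1700/3 + 803*π/2.


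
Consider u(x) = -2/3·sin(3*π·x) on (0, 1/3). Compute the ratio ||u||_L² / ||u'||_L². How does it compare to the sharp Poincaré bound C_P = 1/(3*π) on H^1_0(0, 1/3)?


||u||_L² / ||u'||_L² = 1/(3*π) = C_P.

u(x) = -2/3·sin(3*π·x), so u'(x) = -2*π*cos(3*π*x).
Writing u(x) = A·sin(kπx/L) with A = -2/3 and k = 1, use ∫_0^L sin²(kπx/L) dx = L/2 and ∫_0^L cos²(kπx/L) dx = L/2.
u² = 4/9·sin²(3*π·x) and (u')² = 4*π^2·cos²(3*π·x), and each of sin², cos² integrates to L/2 = 1/6 over (0, 1/3).
∫_0^1/3 u² dx = 2/27, so ||u||_L² = sqrt(6)/9.
∫_0^1/3 (u')² dx = 2*π^2/3, so ||u'||_L² = sqrt(6)*π/3.
Ratio ||u||_L² / ||u'||_L² = 1/(3*π).
Sharp Poincaré constant on H^1_0(0, 1/3) is C_P = L/π = 1/(3*π), achieved by sin(3*π·x).
This is the k = 1 eigenfunction (up to amplitude), so the ratio equals the sharp Poincaré constant exactly.


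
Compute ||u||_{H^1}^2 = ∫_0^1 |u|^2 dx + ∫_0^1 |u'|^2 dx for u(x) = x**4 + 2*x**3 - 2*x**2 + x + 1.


||u||_{H^1}^2 = 6319/630

The H^1 norm (squared) on an interval (0, L) is
  ||u||_{H^1}^2 = ∫_0^L u(x)^2 dx + ∫_0^L u'(x)^2 dx.
Compute u'(x) = 4*x**3 + 6*x**2 - 4*x + 1.
Then u(x)^2 = x**8 + 4*x**7 - 6*x**5 + 10*x**4 - 3*x**2 + 2*x + 1 and u'(x)^2 = 16*x**6 + 48*x**5 + 4*x**4 - 40*x**3 + 28*x**2 - 8*x + 1.
Integrate each monomial from 0 to 1 using ∫_0^1 c·x^n dx = c·1^(n+1)/(n+1):
  ∫_0^1 u(x)^2 dx = ∫_0^1 (x^8 + 4*x^7 - 6*x^5 + 10*x^4 - 3*x^2 + 2*x + 1) dx. Term by term:
    ∫_0^1 x^8 dx = 1/9;  ∫_0^1 4*x^7 dx = 1/2;  ∫_0^1 -6*x^5 dx = -1;
    ∫_0^1 10*x^4 dx = 2;  ∫_0^1 -3*x^2 dx = -1;  ∫_0^1 2*x dx = 1;
    ∫_0^1 1 dx = 1.
  Sum: 1/9 + 1/2 − 1 + 2 − 1 + 1 + 1 = 47/18.
  ∫_0^1 u'(x)^2 dx = ∫_0^1 (16*x^6 + 48*x^5 + 4*x^4 - 40*x^3 + 28*x^2 - 8*x + 1) dx. Term by term:
    ∫_0^1 16*x^6 dx = 16/7;  ∫_0^1 48*x^5 dx = 8;  ∫_0^1 4*x^4 dx = 4/5;
    ∫_0^1 -40*x^3 dx = -10;  ∫_0^1 28*x^2 dx = 28/3;  ∫_0^1 -8*x dx = -4;
    ∫_0^1 1 dx = 1.
  Sum: 16/7 + 8 + 4/5 − 10 + 28/3 − 4 + 1 = 779/105.
Adding: ||u||_{H^1}^2 = 47/18 + 779/105 = 6319/630.
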